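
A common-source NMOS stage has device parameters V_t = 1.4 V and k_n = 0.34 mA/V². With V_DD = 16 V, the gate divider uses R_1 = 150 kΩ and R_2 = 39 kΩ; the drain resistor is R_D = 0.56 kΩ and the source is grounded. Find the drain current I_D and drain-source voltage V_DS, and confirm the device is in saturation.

I_D ≈ 0.61 mA, V_DS ≈ 16 V

V_G = V_DD·R_2/(R_1+R_2) = 16×39/189 = 3.3 V. With the source grounded, V_GS = V_G = 3.3 V.
Assume saturation: I_D = (k_n/2)(V_GS − V_t)² = (0.34/2)×(3.3 − 1.4)² = 0.17×1.9² = 0.615 mA.
V_DS = V_DD − I_D·R_D = 16 − 0.615×0.56 = 15.7 V.
Saturation requires V_DS ≥ V_GS − V_t = 1.9 V; 15.7 ≥ 1.9 ✓.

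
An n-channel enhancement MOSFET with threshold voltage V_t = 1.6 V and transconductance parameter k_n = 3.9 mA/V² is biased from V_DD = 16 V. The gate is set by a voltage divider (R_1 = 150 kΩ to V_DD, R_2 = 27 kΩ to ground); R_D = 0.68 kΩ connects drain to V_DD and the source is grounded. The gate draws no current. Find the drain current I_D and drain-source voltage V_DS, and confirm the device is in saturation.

I_D ≈ 1.4 mA, V_DS ≈ 15 V

V_G = V_DD·R_2/(R_1+R_2) = 16×27/177 = 2.44 V. With the source grounded, V_GS = V_G = 2.44 V.
Assume saturation: I_D = (k_n/2)(V_GS − V_t)² = (3.9/2)×(2.44 − 1.6)² = 1.95×0.841² = 1.38 mA.
V_DS = V_DD − I_D·R_D = 16 − 1.38×0.68 = 15.1 V.
Saturation requires V_DS ≥ V_GS − V_t = 0.841 V; 15.1 ≥ 0.841 ✓.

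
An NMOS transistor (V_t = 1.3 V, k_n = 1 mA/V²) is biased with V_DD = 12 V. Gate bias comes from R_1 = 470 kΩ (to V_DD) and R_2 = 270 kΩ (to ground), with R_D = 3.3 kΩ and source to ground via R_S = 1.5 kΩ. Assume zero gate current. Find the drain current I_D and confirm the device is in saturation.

V_G = V_DD·R_2/(R_1+R_2) = 12×270/740 = 4.38 V.
Assume saturation: I_D = (k_n/2)(V_GS − V_t)² with V_GS = V_G − I_D·R_S = 4.38 − 1.5·I_D.
Substituting gives 1.12·I_D² − 5.62·I_D + 4.74 = 0, with roots I_D = 1.07 or 3.92 mA.
The root I_D = 3.92 mA gives V_GS = -1.5 V ≤ V_t, so take I_D = 1.07 mA.
Then V_GS = 2.77 V and V_DS = V_DD − I_D(R_D+R_S) = 12 − 1.07×4.8 = 6.84 V.
Saturation requires V_DS ≥ V_GS − V_t = 1.47 V; 6.84 ≥ 1.47 ✓.

I_D ≈ 1.1 mA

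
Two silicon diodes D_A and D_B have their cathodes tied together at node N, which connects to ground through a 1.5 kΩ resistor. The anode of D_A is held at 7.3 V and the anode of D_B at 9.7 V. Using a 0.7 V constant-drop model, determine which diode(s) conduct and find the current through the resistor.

Only D_B conducts; I_R ≈ 6 mA

Assume both conduct. Then node N would need to be at both 7.3−0.7 = 6.6 V and 9.7−0.7 = 9 V, which is impossible.
Assume only D_B conducts: V_N = 9.7 − 0.7 = 9 V, so I_R = 9/1.5 = 6 mA.
Check D_A: its anode-to-cathode voltage is 7.3 − 9 = -1.7 V < 0.7 V, so it is off. The assumption is consistent.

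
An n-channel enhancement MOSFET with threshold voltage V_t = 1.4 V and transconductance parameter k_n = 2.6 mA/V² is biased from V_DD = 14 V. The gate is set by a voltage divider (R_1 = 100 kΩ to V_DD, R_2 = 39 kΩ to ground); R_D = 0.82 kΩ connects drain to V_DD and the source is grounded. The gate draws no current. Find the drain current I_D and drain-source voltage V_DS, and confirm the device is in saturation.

V_G = V_DD·R_2/(R_1+R_2) = 14×39/139 = 3.93 V. With the source grounded, V_GS = V_G = 3.93 V.
Assume saturation: I_D = (k_n/2)(V_GS − V_t)² = (2.6/2)×(3.93 − 1.4)² = 1.3×2.53² = 8.31 mA.
V_DS = V_DD − I_D·R_D = 14 − 8.31×0.82 = 7.19 V.
Saturation requires V_DS ≥ V_GS − V_t = 2.53 V; 7.19 ≥ 2.53 ✓.

I_D ≈ 8.3 mA, V_DS ≈ 7.2 V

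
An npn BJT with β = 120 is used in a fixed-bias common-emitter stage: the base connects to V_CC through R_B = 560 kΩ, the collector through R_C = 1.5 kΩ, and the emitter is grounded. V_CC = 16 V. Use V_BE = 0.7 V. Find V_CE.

Base loop: V_CC = I_B·R_B + V_BE, so I_B = (16 − 0.7)/560 kΩ = 0.0273 mA.
In the active region I_C = β·I_B = 120 × 0.0273 = 3.28 mA.
Collector loop: V_CE = V_CC − I_C·R_C = 16 − 3.28×1.5 = 11.1 V.
Since V_CE = 11.1 V > V_CE(sat) ≈ 0.2 V, the transistor is in the active region as assumed.

V_CE ≈ 11 V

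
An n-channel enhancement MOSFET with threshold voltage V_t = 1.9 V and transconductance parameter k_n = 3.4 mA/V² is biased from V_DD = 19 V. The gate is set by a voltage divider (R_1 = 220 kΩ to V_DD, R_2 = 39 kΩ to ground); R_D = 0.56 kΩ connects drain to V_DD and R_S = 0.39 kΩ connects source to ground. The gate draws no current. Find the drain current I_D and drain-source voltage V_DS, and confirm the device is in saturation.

V_G = V_DD·R_2/(R_1+R_2) = 19×39/259 = 2.86 V.
Assume saturation: I_D = (k_n/2)(V_GS − V_t)² with V_GS = V_G − I_D·R_S = 2.86 − 0.39·I_D.
Substituting gives 0.259·I_D² − 2.27·I_D + 1.57 = 0, with roots I_D = 0.755 or 8.04 mA.
The root I_D = 8.04 mA gives V_GS = -0.275 V ≤ V_t, so take I_D = 0.755 mA.
Then V_GS = 2.57 V and V_DS = V_DD − I_D(R_D+R_S) = 19 − 0.755×0.95 = 18.3 V.
Saturation requires V_DS ≥ V_GS − V_t = 0.666 V; 18.3 ≥ 0.666 ✓.

I_D ≈ 0.76 mA, V_DS ≈ 18 V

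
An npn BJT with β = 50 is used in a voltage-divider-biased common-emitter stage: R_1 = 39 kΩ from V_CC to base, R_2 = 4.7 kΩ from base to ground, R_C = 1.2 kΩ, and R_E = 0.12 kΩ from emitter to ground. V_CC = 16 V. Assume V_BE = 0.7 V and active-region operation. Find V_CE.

Thevenize the base divider: V_Th = V_CC·R_2/(R_1+R_2) = 16×4.7/43.7 = 1.72 V, R_Th = R_1‖R_2 = 4.19 kΩ.
Base-emitter loop: V_Th = I_B·R_Th + V_BE + (β+1)I_B·R_E, so I_B = (1.72 − 0.7) / (4.19 + 51×0.12) = 0.099 mA.
I_C = β·I_B = 50×0.099 = 4.95 mA, and I_E = (β+1)I_B = 5.05 mA.
V_CE = V_CC − I_C·R_C − I_E·R_E = 16 − 4.95×1.2 − 5.05×0.12 = 9.46 V.
V_CE = 9.46 V > 0.2 V confirms active-region operation.

V_CE ≈ 9.5 V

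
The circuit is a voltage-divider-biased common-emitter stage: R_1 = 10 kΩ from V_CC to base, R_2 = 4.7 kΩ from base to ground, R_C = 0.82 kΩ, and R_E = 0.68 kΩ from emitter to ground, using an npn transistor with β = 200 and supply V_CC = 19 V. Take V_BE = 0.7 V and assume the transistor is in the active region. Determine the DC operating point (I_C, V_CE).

I_C ≈ 7.7 mA, V_CE ≈ 7.4 V

Thevenize the base divider: V_Th = V_CC·R_2/(R_1+R_2) = 19×4.7/14.7 = 6.07 V, R_Th = R_1‖R_2 = 3.2 kΩ.
Base-emitter loop: V_Th = I_B·R_Th + V_BE + (β+1)I_B·R_E, so I_B = (6.07 − 0.7) / (3.2 + 201×0.68) = 0.0384 mA.
I_C = β·I_B = 200×0.0384 = 7.69 mA, and I_E = (β+1)I_B = 7.72 mA.
V_CE = V_CC − I_C·R_C − I_E·R_E = 19 − 7.69×0.82 − 7.72×0.68 = 7.45 V.
V_CE = 7.45 V > 0.2 V confirms active-region operation.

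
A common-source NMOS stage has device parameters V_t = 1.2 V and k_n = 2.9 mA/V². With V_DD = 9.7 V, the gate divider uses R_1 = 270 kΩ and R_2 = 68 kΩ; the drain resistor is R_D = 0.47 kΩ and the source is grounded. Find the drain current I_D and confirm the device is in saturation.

I_D ≈ 0.82 mA

V_G = V_DD·R_2/(R_1+R_2) = 9.7×68/338 = 1.95 V. With the source grounded, V_GS = V_G = 1.95 V.
Assume saturation: I_D = (k_n/2)(V_GS − V_t)² = (2.9/2)×(1.95 − 1.2)² = 1.45×0.751² = 0.819 mA.
V_DS = V_DD − I_D·R_D = 9.7 − 0.819×0.47 = 9.32 V.
Saturation requires V_DS ≥ V_GS − V_t = 0.751 V; 9.32 ≥ 0.751 ✓.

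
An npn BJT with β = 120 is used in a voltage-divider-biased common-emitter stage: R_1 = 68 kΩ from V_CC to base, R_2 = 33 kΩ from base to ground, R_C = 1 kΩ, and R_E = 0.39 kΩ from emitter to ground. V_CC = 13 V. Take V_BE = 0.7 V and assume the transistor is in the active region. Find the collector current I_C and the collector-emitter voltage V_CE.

I_C ≈ 6.1 mA, V_CE ≈ 4.5 V

Thevenize the base divider: V_Th = V_CC·R_2/(R_1+R_2) = 13×33/101 = 4.25 V, R_Th = R_1‖R_2 = 22.2 kΩ.
Base-emitter loop: V_Th = I_B·R_Th + V_BE + (β+1)I_B·R_E, so I_B = (4.25 − 0.7) / (22.2 + 121×0.39) = 0.0511 mA.
I_C = β·I_B = 120×0.0511 = 6.13 mA, and I_E = (β+1)I_B = 6.18 mA.
V_CE = V_CC − I_C·R_C − I_E·R_E = 13 − 6.13×1 − 6.18×0.39 = 4.45 V.
V_CE = 4.45 V > 0.2 V confirms active-region operation.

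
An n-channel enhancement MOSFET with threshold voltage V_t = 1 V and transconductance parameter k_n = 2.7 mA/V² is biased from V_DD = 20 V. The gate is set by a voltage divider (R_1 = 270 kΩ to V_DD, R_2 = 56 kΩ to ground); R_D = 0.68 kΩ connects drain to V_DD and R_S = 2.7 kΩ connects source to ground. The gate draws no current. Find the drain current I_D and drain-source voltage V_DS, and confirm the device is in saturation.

V_G = V_DD·R_2/(R_1+R_2) = 20×56/326 = 3.44 V.
Assume saturation: I_D = (k_n/2)(V_GS − V_t)² with V_GS = V_G − I_D·R_S = 3.44 − 2.7·I_D.
Substituting gives 9.84·I_D² − 18.8·I_D + 8.01 = 0, with roots I_D = 0.646 or 1.26 mA.
The root I_D = 1.26 mA gives V_GS = 0.034 V ≤ V_t, so take I_D = 0.646 mA.
Then V_GS = 1.69 V and V_DS = V_DD − I_D(R_D+R_S) = 20 − 0.646×3.38 = 17.8 V.
Saturation requires V_DS ≥ V_GS − V_t = 0.692 V; 17.8 ≥ 0.692 ✓.

I_D ≈ 0.65 mA, V_DS ≈ 18 V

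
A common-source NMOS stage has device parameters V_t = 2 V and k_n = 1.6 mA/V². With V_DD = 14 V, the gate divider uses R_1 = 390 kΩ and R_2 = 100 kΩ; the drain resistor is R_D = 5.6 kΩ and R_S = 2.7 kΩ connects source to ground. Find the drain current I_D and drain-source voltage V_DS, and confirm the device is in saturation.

I_D ≈ 0.15 mA, V_DS ≈ 13 V

V_G = V_DD·R_2/(R_1+R_2) = 14×100/490 = 2.86 V.
Assume saturation: I_D = (k_n/2)(V_GS − V_t)² with V_GS = V_G − I_D·R_S = 2.86 − 2.7·I_D.
Substituting gives 5.83·I_D² − 4.7·I_D + 0.588 = 0, with roots I_D = 0.155 or 0.652 mA.
The root I_D = 0.652 mA gives V_GS = 1.1 V ≤ V_t, so take I_D = 0.155 mA.
Then V_GS = 2.44 V and V_DS = V_DD − I_D(R_D+R_S) = 14 − 0.155×8.3 = 12.7 V.
Saturation requires V_DS ≥ V_GS − V_t = 0.44 V; 12.7 ≥ 0.44 ✓.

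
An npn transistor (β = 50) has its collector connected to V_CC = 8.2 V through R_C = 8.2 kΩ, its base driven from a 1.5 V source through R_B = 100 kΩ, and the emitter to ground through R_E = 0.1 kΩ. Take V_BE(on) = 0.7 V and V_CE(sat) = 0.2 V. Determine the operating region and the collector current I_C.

active; I_C ≈ 0.38 mA

Assume active. Base-emitter loop: I_B = (V_BB − V_BE)/(R_B + (β+1)R_E) = (1.5 − 0.7)/(100 + 51×0.1) = 0.00761 mA.
I_C = β·I_B = 50×0.00761 = 0.381 mA.
V_CE = V_CC − I_C·R_C − I_E·R_E = 8.2 − 0.381×8.2 − 0.388×0.1 = 5.04 V > V_CE(sat), so the active-region assumption holds.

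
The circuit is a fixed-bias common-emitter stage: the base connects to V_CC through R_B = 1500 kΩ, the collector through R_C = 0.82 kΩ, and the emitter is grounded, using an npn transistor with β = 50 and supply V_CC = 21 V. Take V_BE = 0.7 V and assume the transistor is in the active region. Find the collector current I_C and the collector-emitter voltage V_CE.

Base loop: V_CC = I_B·R_B + V_BE, so I_B = (21 − 0.7)/1500 kΩ = 0.0135 mA.
In the active region I_C = β·I_B = 50 × 0.0135 = 0.677 mA.
Collector loop: V_CE = V_CC − I_C·R_C = 21 − 0.677×0.82 = 20.4 V.
Since V_CE = 20.4 V > V_CE(sat) ≈ 0.2 V, the transistor is in the active region as assumed.

I_C ≈ 0.68 mA, V_CE ≈ 20 V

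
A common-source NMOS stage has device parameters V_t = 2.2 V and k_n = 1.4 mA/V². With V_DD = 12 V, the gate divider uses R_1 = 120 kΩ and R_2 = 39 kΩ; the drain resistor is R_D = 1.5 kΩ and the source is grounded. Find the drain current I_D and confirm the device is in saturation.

V_G = V_DD·R_2/(R_1+R_2) = 12×39/159 = 2.94 V. With the source grounded, V_GS = V_G = 2.94 V.
Assume saturation: I_D = (k_n/2)(V_GS − V_t)² = (1.4/2)×(2.94 − 2.2)² = 0.7×0.743² = 0.387 mA.
V_DS = V_DD − I_D·R_D = 12 − 0.387×1.5 = 11.4 V.
Saturation requires V_DS ≥ V_GS − V_t = 0.743 V; 11.4 ≥ 0.743 ✓.

I_D ≈ 0.39 mA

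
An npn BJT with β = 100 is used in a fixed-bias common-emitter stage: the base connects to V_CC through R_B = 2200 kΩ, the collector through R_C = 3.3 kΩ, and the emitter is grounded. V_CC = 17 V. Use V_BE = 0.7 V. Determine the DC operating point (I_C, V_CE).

Base loop: V_CC = I_B·R_B + V_BE, so I_B = (17 − 0.7)/2200 kΩ = 0.00741 mA.
In the active region I_C = β·I_B = 100 × 0.00741 = 0.741 mA.
Collector loop: V_CE = V_CC − I_C·R_C = 17 − 0.741×3.3 = 14.6 V.
Since V_CE = 14.6 V > V_CE(sat) ≈ 0.2 V, the transistor is in the active region as assumed.

I_C ≈ 0.74 mA, V_CE ≈ 15 V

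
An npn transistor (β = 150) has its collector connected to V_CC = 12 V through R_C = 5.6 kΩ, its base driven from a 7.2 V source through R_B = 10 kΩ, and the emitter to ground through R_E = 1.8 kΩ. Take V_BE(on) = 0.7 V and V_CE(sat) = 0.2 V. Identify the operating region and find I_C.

saturation; I_C ≈ 1.5 mA

Assume active: I_B = (7.2 − 0.7)/(10 + 151×1.8) = 0.0231 mA, I_C = β·I_B = 3.46 mA.
Then V_CE = 12 − 3.46×5.6 − 3.48×1.8 = -13.6 V < 0.2 V — the active assumption fails.
Re-solve with V_CE = 0.2 V. KCL at the emitter: V_E/R_E = (V_BB−0.7−V_E)/R_B + (V_CC−0.2−V_E)/R_C, giving V_E = 3.31 V.
I_C = (V_CC − 0.2 − V_E)/R_C = (11.8 − 3.31)/5.6 = 1.52 mA.
Check: I_B = (6.5 − 3.31)/10 = 0.319 mA, and β·I_B = 47.9 mA > I_C, confirming saturation.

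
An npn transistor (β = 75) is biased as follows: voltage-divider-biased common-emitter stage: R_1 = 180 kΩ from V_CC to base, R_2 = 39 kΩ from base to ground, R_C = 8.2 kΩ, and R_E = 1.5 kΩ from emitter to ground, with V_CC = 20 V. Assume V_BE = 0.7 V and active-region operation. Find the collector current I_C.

I_C ≈ 1.5 mA

Thevenize the base divider: V_Th = V_CC·R_2/(R_1+R_2) = 20×39/219 = 3.56 V, R_Th = R_1‖R_2 = 32.1 kΩ.
Base-emitter loop: V_Th = I_B·R_Th + V_BE + (β+1)I_B·R_E, so I_B = (3.56 − 0.7) / (32.1 + 76×1.5) = 0.0196 mA.
I_C = β·I_B = 75×0.0196 = 1.47 mA, and I_E = (β+1)I_B = 1.49 mA.
V_CE = V_CC − I_C·R_C − I_E·R_E = 20 − 1.47×8.2 − 1.49×1.5 = 5.72 V.
V_CE = 5.72 V > 0.2 V confirms active-region operation.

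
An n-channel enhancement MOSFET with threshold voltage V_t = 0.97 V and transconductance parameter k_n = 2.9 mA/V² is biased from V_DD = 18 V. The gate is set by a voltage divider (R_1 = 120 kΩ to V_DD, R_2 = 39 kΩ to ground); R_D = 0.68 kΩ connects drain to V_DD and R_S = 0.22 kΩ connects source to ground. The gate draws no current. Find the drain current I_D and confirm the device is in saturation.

V_G = V_DD·R_2/(R_1+R_2) = 18×39/159 = 4.42 V.
Assume saturation: I_D = (k_n/2)(V_GS − V_t)² with V_GS = V_G − I_D·R_S = 4.42 − 0.22·I_D.
Substituting gives 0.0702·I_D² − 3.2·I_D + 17.2 = 0, with roots I_D = 6.23 or 39.3 mA.
The root I_D = 39.3 mA gives V_GS = -4.24 V ≤ V_t, so take I_D = 6.23 mA.
Then V_GS = 3.04 V and V_DS = V_DD − I_D(R_D+R_S) = 18 − 6.23×0.9 = 12.4 V.
Saturation requires V_DS ≥ V_GS − V_t = 2.07 V; 12.4 ≥ 2.07 ✓.

I_D ≈ 6.2 mA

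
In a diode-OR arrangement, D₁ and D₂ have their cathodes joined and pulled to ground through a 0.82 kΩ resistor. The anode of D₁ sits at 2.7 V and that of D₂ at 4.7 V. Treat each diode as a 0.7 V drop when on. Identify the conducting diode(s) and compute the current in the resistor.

Assume both conduct. Then node N would need to be at both 2.7−0.7 = 2 V and 4.7−0.7 = 4 V, which is impossible.
Assume only D₂ conducts: V_N = 4.7 − 0.7 = 4 V, so I_R = 4/0.82 = 4.88 mA.
Check D₁: its anode-to-cathode voltage is 2.7 − 4 = -1.3 V < 0.7 V, so it is off. The assumption is consistent.

Only D₂ conducts; I_R ≈ 4.9 mA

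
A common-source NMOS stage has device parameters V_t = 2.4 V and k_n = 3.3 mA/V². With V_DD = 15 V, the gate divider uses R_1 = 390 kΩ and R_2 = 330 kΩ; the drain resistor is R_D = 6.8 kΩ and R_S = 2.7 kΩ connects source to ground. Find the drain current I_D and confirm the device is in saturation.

I_D ≈ 1.3 mA

V_G = V_DD·R_2/(R_1+R_2) = 15×330/720 = 6.88 V.
Assume saturation: I_D = (k_n/2)(V_GS − V_t)² with V_GS = V_G − I_D·R_S = 6.88 − 2.7·I_D.
Substituting gives 12·I_D² − 40.9·I_D + 33 = 0, with roots I_D = 1.33 or 2.07 mA.
The root I_D = 2.07 mA gives V_GS = 1.28 V ≤ V_t, so take I_D = 1.33 mA.
Then V_GS = 3.3 V and V_DS = V_DD − I_D(R_D+R_S) = 15 − 1.33×9.5 = 2.41 V.
Saturation requires V_DS ≥ V_GS − V_t = 0.896 V; 2.41 ≥ 0.896 ✓.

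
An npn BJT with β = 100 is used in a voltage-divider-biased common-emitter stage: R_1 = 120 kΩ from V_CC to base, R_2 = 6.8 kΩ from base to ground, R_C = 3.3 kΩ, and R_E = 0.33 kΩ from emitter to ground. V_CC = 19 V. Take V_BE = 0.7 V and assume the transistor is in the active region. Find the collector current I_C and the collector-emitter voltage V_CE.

I_C ≈ 0.8 mA, V_CE ≈ 16 V

Thevenize the base divider: V_Th = V_CC·R_2/(R_1+R_2) = 19×6.8/127 = 1.02 V, R_Th = R_1‖R_2 = 6.44 kΩ.
Base-emitter loop: V_Th = I_B·R_Th + V_BE + (β+1)I_B·R_E, so I_B = (1.02 − 0.7) / (6.44 + 101×0.33) = 0.00802 mA.
I_C = β·I_B = 100×0.00802 = 0.802 mA, and I_E = (β+1)I_B = 0.81 mA.
V_CE = V_CC − I_C·R_C − I_E·R_E = 19 − 0.802×3.3 − 0.81×0.33 = 16.1 V.
V_CE = 16.1 V > 0.2 V confirms active-region operation.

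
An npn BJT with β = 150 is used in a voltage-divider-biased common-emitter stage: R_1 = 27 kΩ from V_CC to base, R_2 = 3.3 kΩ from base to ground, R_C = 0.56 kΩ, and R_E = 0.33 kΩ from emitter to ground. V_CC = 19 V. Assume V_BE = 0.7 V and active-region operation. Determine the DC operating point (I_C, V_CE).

Thevenize the base divider: V_Th = V_CC·R_2/(R_1+R_2) = 19×3.3/30.3 = 2.07 V, R_Th = R_1‖R_2 = 2.94 kΩ.
Base-emitter loop: V_Th = I_B·R_Th + V_BE + (β+1)I_B·R_E, so I_B = (2.07 − 0.7) / (2.94 + 151×0.33) = 0.0259 mA.
I_C = β·I_B = 150×0.0259 = 3.89 mA, and I_E = (β+1)I_B = 3.92 mA.
V_CE = V_CC − I_C·R_C − I_E·R_E = 19 − 3.89×0.56 − 3.92×0.33 = 15.5 V.
V_CE = 15.5 V > 0.2 V confirms active-region operation.

I_C ≈ 3.9 mA, V_CE ≈ 16 V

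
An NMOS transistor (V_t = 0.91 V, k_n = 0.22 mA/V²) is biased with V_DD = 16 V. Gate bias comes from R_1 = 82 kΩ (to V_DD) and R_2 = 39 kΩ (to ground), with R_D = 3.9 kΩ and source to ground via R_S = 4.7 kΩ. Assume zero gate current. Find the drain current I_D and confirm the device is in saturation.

I_D ≈ 0.47 mA

V_G = V_DD·R_2/(R_1+R_2) = 16×39/121 = 5.16 V.
Assume saturation: I_D = (k_n/2)(V_GS − V_t)² with V_GS = V_G − I_D·R_S = 5.16 − 4.7·I_D.
Substituting gives 2.43·I_D² − 5.39·I_D + 1.98 = 0, with roots I_D = 0.466 or 1.75 mA.
The root I_D = 1.75 mA gives V_GS = -3.08 V ≤ V_t, so take I_D = 0.466 mA.
Then V_GS = 2.97 V and V_DS = V_DD − I_D(R_D+R_S) = 16 − 0.466×8.6 = 12 V.
Saturation requires V_DS ≥ V_GS − V_t = 2.06 V; 12 ≥ 2.06 ✓.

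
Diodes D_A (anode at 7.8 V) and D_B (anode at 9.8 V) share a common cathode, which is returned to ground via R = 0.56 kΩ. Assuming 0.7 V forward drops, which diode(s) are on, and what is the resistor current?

Only D_B conducts; I_R ≈ 16 mA

Assume both conduct. Then node N would need to be at both 7.8−0.7 = 7.1 V and 9.8−0.7 = 9.1 V, which is impossible.
Assume only D_B conducts: V_N = 9.8 − 0.7 = 9.1 V, so I_R = 9.1/0.56 = 16.2 mA.
Check D_A: its anode-to-cathode voltage is 7.8 − 9.1 = -1.3 V < 0.7 V, so it is off. The assumption is consistent.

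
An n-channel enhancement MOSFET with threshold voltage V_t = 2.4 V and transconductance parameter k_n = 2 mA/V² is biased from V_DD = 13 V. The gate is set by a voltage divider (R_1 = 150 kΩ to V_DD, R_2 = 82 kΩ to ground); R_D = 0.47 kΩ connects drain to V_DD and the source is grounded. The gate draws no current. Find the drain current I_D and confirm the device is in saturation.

I_D ≈ 4.8 mA

V_G = V_DD·R_2/(R_1+R_2) = 13×82/232 = 4.59 V. With the source grounded, V_GS = V_G = 4.59 V.
Assume saturation: I_D = (k_n/2)(V_GS − V_t)² = (2/2)×(4.59 − 2.4)² = 1×2.19² = 4.82 mA.
V_DS = V_DD − I_D·R_D = 13 − 4.82×0.47 = 10.7 V.
Saturation requires V_DS ≥ V_GS − V_t = 2.19 V; 10.7 ≥ 2.19 ✓.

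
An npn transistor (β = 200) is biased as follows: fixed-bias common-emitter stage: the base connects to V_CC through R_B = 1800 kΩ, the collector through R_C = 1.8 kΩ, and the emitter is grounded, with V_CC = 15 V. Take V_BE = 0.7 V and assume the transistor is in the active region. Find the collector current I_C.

Base loop: V_CC = I_B·R_B + V_BE, so I_B = (15 − 0.7)/1800 kΩ = 0.00794 mA.
In the active region I_C = β·I_B = 200 × 0.00794 = 1.59 mA.
Collector loop: V_CE = V_CC − I_C·R_C = 15 − 1.59×1.8 = 12.1 V.
Since V_CE = 12.1 V > V_CE(sat) ≈ 0.2 V, the transistor is in the active region as assumed.

I_C ≈ 1.6 mA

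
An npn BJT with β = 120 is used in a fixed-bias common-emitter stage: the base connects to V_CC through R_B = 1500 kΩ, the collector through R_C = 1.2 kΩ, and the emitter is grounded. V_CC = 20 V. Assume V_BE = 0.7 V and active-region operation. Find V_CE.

V_CE ≈ 18 V

Base loop: V_CC = I_B·R_B + V_BE, so I_B = (20 − 0.7)/1500 kΩ = 0.0129 mA.
In the active region I_C = β·I_B = 120 × 0.0129 = 1.54 mA.
Collector loop: V_CE = V_CC − I_C·R_C = 20 − 1.54×1.2 = 18.1 V.
Since V_CE = 18.1 V > V_CE(sat) ≈ 0.2 V, the transistor is in the active region as assumed.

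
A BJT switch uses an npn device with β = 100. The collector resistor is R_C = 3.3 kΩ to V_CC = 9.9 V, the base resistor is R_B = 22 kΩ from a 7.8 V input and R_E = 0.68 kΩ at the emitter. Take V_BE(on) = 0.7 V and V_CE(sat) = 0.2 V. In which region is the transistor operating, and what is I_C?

Assume active: I_B = (7.8 − 0.7)/(22 + 101×0.68) = 0.0783 mA, I_C = β·I_B = 7.83 mA.
Then V_CE = 9.9 − 7.83×3.3 − 7.91×0.68 = -21.3 V < 0.2 V — the active assumption fails.
Re-solve with V_CE = 0.2 V. KCL at the emitter: V_E/R_E = (V_BB−0.7−V_E)/R_B + (V_CC−0.2−V_E)/R_C, giving V_E = 1.79 V.
I_C = (V_CC − 0.2 − V_E)/R_C = (9.7 − 1.79)/3.3 = 2.4 mA.
Check: I_B = (7.1 − 1.79)/22 = 0.241 mA, and β·I_B = 24.1 mA > I_C, confirming saturation.

saturation; I_C ≈ 2.4 mA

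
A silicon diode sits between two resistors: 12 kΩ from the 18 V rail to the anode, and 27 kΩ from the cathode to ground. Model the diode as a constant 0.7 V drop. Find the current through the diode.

I ≈ 0.44 mA

The two resistors are in series with the diode, so KVL gives 18 = I·12 + 0.7 + I·27.
I = (18 − 0.7) / (12 + 27) kΩ = 17.3 / 39 = 0.444 mA.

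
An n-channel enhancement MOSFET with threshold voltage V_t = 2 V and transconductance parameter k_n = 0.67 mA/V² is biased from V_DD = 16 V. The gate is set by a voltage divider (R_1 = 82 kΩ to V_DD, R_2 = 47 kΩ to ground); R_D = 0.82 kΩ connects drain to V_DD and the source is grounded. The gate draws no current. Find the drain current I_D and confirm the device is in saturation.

V_G = V_DD·R_2/(R_1+R_2) = 16×47/129 = 5.83 V. With the source grounded, V_GS = V_G = 5.83 V.
Assume saturation: I_D = (k_n/2)(V_GS − V_t)² = (0.67/2)×(5.83 − 2)² = 0.335×3.83² = 4.91 mA.
V_DS = V_DD − I_D·R_D = 16 − 4.91×0.82 = 12 V.
Saturation requires V_DS ≥ V_GS − V_t = 3.83 V; 12 ≥ 3.83 ✓.

I_D ≈ 4.9 mA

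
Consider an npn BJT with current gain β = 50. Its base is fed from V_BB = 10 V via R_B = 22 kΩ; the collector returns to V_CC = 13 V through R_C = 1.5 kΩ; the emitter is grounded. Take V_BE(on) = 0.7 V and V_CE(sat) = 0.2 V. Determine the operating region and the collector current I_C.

saturation; I_C ≈ 8.5 mA

Assume active: I_B = (10 − 0.7)/22 = 0.423 mA, giving I_C = β·I_B = 21.1 mA.
But then V_CE = 13 − 21.1×1.5 = -18.7 V < V_CE(sat) = 0.2 V — impossible in the active region.
So the transistor is saturated. With V_CE = 0.2 V, I_C = (V_CC − 0.2)/R_C = 12.8/1.5 = 8.53 mA.
Check: β·I_B = 21.1 mA > I_C = 8.53 mA, confirming saturation.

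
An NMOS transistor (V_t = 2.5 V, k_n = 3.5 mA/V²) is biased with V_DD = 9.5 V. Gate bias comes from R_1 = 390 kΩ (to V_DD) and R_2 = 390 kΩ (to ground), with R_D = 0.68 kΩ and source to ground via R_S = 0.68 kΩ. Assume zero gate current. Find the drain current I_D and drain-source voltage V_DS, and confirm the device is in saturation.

V_G = V_DD·R_2/(R_1+R_2) = 9.5×390/780 = 4.75 V.
Assume saturation: I_D = (k_n/2)(V_GS − V_t)² with V_GS = V_G − I_D·R_S = 4.75 − 0.68·I_D.
Substituting gives 0.809·I_D² − 6.36·I_D + 8.86 = 0, with roots I_D = 1.81 or 6.04 mA.
The root I_D = 6.04 mA gives V_GS = 0.642 V ≤ V_t, so take I_D = 1.81 mA.
Then V_GS = 3.52 V and V_DS = V_DD − I_D(R_D+R_S) = 9.5 − 1.81×1.36 = 7.04 V.
Saturation requires V_DS ≥ V_GS − V_t = 1.02 V; 7.04 ≥ 1.02 ✓.

I_D ≈ 1.8 mA, V_DS ≈ 7 V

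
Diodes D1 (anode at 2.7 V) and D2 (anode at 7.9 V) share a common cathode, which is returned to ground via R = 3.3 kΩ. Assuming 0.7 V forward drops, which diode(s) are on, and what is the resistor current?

Only D2 conducts; I_R ≈ 2.2 mA

Assume both conduct. Then node N would need to be at both 2.7−0.7 = 2 V and 7.9−0.7 = 7.2 V, which is impossible.
Assume only D2 conducts: V_N = 7.9 − 0.7 = 7.2 V, so I_R = 7.2/3.3 = 2.18 mA.
Check D1: its anode-to-cathode voltage is 2.7 − 7.2 = -4.5 V < 0.7 V, so it is off. The assumption is consistent.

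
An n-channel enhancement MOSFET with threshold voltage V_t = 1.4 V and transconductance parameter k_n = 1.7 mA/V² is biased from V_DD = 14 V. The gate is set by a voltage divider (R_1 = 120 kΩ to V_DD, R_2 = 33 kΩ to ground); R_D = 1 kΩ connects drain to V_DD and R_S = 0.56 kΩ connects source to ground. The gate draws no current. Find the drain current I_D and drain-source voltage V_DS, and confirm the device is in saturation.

V_G = V_DD·R_2/(R_1+R_2) = 14×33/153 = 3.02 V.
Assume saturation: I_D = (k_n/2)(V_GS − V_t)² with V_GS = V_G − I_D·R_S = 3.02 − 0.56·I_D.
Substituting gives 0.267·I_D² − 2.54·I_D + 2.23 = 0, with roots I_D = 0.977 or 8.56 mA.
The root I_D = 8.56 mA gives V_GS = -1.77 V ≤ V_t, so take I_D = 0.977 mA.
Then V_GS = 2.47 V and V_DS = V_DD − I_D(R_D+R_S) = 14 − 0.977×1.56 = 12.5 V.
Saturation requires V_DS ≥ V_GS − V_t = 1.07 V; 12.5 ≥ 1.07 ✓.

I_D ≈ 0.98 mA, V_DS ≈ 12 V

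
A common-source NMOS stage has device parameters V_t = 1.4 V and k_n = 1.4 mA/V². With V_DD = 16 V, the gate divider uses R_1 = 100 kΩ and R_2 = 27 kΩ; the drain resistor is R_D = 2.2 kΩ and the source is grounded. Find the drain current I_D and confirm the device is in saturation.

I_D ≈ 2.8 mA

V_G = V_DD·R_2/(R_1+R_2) = 16×27/127 = 3.4 V. With the source grounded, V_GS = V_G = 3.4 V.
Assume saturation: I_D = (k_n/2)(V_GS − V_t)² = (1.4/2)×(3.4 − 1.4)² = 0.7×2² = 2.8 mA.
V_DS = V_DD − I_D·R_D = 16 − 2.8×2.2 = 9.83 V.
Saturation requires V_DS ≥ V_GS − V_t = 2 V; 9.83 ≥ 2 ✓.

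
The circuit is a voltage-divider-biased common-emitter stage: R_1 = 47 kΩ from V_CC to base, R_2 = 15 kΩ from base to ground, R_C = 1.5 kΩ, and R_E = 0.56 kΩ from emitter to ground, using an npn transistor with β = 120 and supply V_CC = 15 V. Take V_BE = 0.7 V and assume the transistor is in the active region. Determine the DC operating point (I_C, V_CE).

Thevenize the base divider: V_Th = V_CC·R_2/(R_1+R_2) = 15×15/62 = 3.63 V, R_Th = R_1‖R_2 = 11.4 kΩ.
Base-emitter loop: V_Th = I_B·R_Th + V_BE + (β+1)I_B·R_E, so I_B = (3.63 − 0.7) / (11.4 + 121×0.56) = 0.037 mA.
I_C = β·I_B = 120×0.037 = 4.44 mA, and I_E = (β+1)I_B = 4.48 mA.
V_CE = V_CC − I_C·R_C − I_E·R_E = 15 − 4.44×1.5 − 4.48×0.56 = 5.83 V.
V_CE = 5.83 V > 0.2 V confirms active-region operation.

I_C ≈ 4.4 mA, V_CE ≈ 5.8 V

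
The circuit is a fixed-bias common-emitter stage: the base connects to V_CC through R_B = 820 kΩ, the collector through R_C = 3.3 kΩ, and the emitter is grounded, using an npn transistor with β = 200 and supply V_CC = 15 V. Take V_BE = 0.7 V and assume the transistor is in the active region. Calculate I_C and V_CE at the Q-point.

Base loop: V_CC = I_B·R_B + V_BE, so I_B = (15 − 0.7)/820 kΩ = 0.0174 mA.
In the active region I_C = β·I_B = 200 × 0.0174 = 3.49 mA.
Collector loop: V_CE = V_CC − I_C·R_C = 15 − 3.49×3.3 = 3.49 V.
Since V_CE = 3.49 V > V_CE(sat) ≈ 0.2 V, the transistor is in the active region as assumed.

I_C ≈ 3.5 mA, V_CE ≈ 3.5 V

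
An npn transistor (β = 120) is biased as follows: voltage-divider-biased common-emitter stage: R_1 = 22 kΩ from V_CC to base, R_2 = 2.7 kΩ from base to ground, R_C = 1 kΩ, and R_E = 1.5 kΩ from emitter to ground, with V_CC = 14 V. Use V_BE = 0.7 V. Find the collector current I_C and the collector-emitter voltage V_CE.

Thevenize the base divider: V_Th = V_CC·R_2/(R_1+R_2) = 14×2.7/24.7 = 1.53 V, R_Th = R_1‖R_2 = 2.4 kΩ.
Base-emitter loop: V_Th = I_B·R_Th + V_BE + (β+1)I_B·R_E, so I_B = (1.53 − 0.7) / (2.4 + 121×1.5) = 0.00452 mA.
I_C = β·I_B = 120×0.00452 = 0.542 mA, and I_E = (β+1)I_B = 0.546 mA.
V_CE = V_CC − I_C·R_C − I_E·R_E = 14 − 0.542×1 − 0.546×1.5 = 12.6 V.
V_CE = 12.6 V > 0.2 V confirms active-region operation.

I_C ≈ 0.54 mA, V_CE ≈ 13 V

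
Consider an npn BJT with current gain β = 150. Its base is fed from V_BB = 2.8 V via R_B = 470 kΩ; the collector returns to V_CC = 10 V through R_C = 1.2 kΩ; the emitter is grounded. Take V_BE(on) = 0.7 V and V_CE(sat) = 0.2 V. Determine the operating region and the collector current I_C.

Assume active. Base-emitter loop: I_B = (V_BB − V_BE)/R_B = (2.8 − 0.7)/470 = 0.00447 mA.
I_C = β·I_B = 150×0.00447 = 0.67 mA.
V_CE = V_CC − I_C·R_C = 10 − 0.67×1.2 = 9.2 V > V_CE(sat), so the active-region assumption holds.

active; I_C ≈ 0.67 mA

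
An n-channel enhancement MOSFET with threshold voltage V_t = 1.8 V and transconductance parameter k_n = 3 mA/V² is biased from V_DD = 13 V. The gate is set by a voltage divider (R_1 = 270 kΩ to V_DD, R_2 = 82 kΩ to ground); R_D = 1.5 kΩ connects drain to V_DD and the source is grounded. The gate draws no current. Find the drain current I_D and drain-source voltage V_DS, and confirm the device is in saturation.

V_G = V_DD·R_2/(R_1+R_2) = 13×82/352 = 3.03 V. With the source grounded, V_GS = V_G = 3.03 V.
Assume saturation: I_D = (k_n/2)(V_GS − V_t)² = (3/2)×(3.03 − 1.8)² = 1.5×1.23² = 2.26 mA.
V_DS = V_DD − I_D·R_D = 13 − 2.26×1.5 = 9.6 V.
Saturation requires V_DS ≥ V_GS − V_t = 1.23 V; 9.6 ≥ 1.23 ✓.

I_D ≈ 2.3 mA, V_DS ≈ 9.6 V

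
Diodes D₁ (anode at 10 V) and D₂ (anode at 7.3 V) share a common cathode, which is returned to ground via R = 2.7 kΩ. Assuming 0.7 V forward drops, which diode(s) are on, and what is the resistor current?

Assume both conduct. Then node N would need to be at both 10−0.7 = 9.3 V and 7.3−0.7 = 6.6 V, which is impossible.
Assume only D₁ conducts: V_N = 10 − 0.7 = 9.3 V, so I_R = 9.3/2.7 = 3.44 mA.
Check D₂: its anode-to-cathode voltage is 7.3 − 9.3 = -2 V < 0.7 V, so it is off. The assumption is consistent.

Only D₁ conducts; I_R ≈ 3.4 mA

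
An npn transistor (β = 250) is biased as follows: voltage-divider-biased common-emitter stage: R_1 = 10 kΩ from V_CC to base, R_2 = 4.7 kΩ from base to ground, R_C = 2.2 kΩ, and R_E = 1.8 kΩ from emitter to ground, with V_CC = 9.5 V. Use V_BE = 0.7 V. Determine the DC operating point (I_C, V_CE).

Thevenize the base divider: V_Th = V_CC·R_2/(R_1+R_2) = 9.5×4.7/14.7 = 3.04 V, R_Th = R_1‖R_2 = 3.2 kΩ.
Base-emitter loop: V_Th = I_B·R_Th + V_BE + (β+1)I_B·R_E, so I_B = (3.04 − 0.7) / (3.2 + 251×1.8) = 0.00514 mA.
I_C = β·I_B = 250×0.00514 = 1.28 mA, and I_E = (β+1)I_B = 1.29 mA.
V_CE = V_CC − I_C·R_C − I_E·R_E = 9.5 − 1.28×2.2 − 1.29×1.8 = 4.35 V.
V_CE = 4.35 V > 0.2 V confirms active-region operation.

I_C ≈ 1.3 mA, V_CE ≈ 4.4 V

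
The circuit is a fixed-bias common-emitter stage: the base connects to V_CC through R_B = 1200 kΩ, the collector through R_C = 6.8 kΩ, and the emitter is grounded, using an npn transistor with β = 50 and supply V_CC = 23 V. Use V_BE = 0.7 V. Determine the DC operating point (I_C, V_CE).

I_C ≈ 0.93 mA, V_CE ≈ 17 V

Base loop: V_CC = I_B·R_B + V_BE, so I_B = (23 − 0.7)/1200 kΩ = 0.0186 mA.
In the active region I_C = β·I_B = 50 × 0.0186 = 0.929 mA.
Collector loop: V_CE = V_CC − I_C·R_C = 23 − 0.929×6.8 = 16.7 V.
Since V_CE = 16.7 V > V_CE(sat) ≈ 0.2 V, the transistor is in the active region as assumed.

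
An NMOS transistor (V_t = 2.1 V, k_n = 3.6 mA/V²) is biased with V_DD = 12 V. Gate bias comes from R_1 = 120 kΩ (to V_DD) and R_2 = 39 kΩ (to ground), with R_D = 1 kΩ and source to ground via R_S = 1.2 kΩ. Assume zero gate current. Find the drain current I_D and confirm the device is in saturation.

V_G = V_DD·R_2/(R_1+R_2) = 12×39/159 = 2.94 V.
Assume saturation: I_D = (k_n/2)(V_GS − V_t)² with V_GS = V_G − I_D·R_S = 2.94 − 1.2·I_D.
Substituting gives 2.59·I_D² − 4.64·I_D + 1.28 = 0, with roots I_D = 0.34 or 1.45 mA.
The root I_D = 1.45 mA gives V_GS = 1.2 V ≤ V_t, so take I_D = 0.34 mA.
Then V_GS = 2.53 V and V_DS = V_DD − I_D(R_D+R_S) = 12 − 0.34×2.2 = 11.3 V.
Saturation requires V_DS ≥ V_GS − V_t = 0.435 V; 11.3 ≥ 0.435 ✓.

I_D ≈ 0.34 mA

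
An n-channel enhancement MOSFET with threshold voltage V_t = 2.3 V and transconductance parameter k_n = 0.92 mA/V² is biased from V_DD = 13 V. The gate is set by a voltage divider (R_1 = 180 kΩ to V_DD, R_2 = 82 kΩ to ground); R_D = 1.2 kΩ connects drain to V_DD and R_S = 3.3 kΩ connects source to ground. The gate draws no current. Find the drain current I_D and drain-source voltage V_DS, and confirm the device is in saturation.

I_D ≈ 0.29 mA, V_DS ≈ 12 V

V_G = V_DD·R_2/(R_1+R_2) = 13×82/262 = 4.07 V.
Assume saturation: I_D = (k_n/2)(V_GS − V_t)² with V_GS = V_G − I_D·R_S = 4.07 − 3.3·I_D.
Substituting gives 5.01·I_D² − 6.37·I_D + 1.44 = 0, with roots I_D = 0.294 or 0.978 mA.
The root I_D = 0.978 mA gives V_GS = 0.842 V ≤ V_t, so take I_D = 0.294 mA.
Then V_GS = 3.1 V and V_DS = V_DD − I_D(R_D+R_S) = 13 − 0.294×4.5 = 11.7 V.
Saturation requires V_DS ≥ V_GS − V_t = 0.799 V; 11.7 ≥ 0.799 ✓.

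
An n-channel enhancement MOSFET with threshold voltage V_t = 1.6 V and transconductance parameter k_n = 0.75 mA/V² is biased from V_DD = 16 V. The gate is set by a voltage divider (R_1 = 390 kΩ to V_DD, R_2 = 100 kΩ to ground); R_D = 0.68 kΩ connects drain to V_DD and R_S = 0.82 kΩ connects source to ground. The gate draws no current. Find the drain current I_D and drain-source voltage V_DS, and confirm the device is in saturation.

I_D ≈ 0.55 mA, V_DS ≈ 15 V

V_G = V_DD·R_2/(R_1+R_2) = 16×100/490 = 3.27 V.
Assume saturation: I_D = (k_n/2)(V_GS − V_t)² with V_GS = V_G − I_D·R_S = 3.27 − 0.82·I_D.
Substituting gives 0.252·I_D² − 2.02·I_D + 1.04 = 0, with roots I_D = 0.552 or 7.48 mA.
The root I_D = 7.48 mA gives V_GS = -2.86 V ≤ V_t, so take I_D = 0.552 mA.
Then V_GS = 2.81 V and V_DS = V_DD − I_D(R_D+R_S) = 16 − 0.552×1.5 = 15.2 V.
Saturation requires V_DS ≥ V_GS − V_t = 1.21 V; 15.2 ≥ 1.21 ✓.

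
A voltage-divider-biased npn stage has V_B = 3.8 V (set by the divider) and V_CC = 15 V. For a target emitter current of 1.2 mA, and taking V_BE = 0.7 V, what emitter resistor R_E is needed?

R_E ≈ 2.6 kΩ

V_E = V_B − V_BE = 3.8 − 0.7 = 3.1 V.
R_E = V_E / I_E = 3.1 / 1.2 = 2.58 kΩ.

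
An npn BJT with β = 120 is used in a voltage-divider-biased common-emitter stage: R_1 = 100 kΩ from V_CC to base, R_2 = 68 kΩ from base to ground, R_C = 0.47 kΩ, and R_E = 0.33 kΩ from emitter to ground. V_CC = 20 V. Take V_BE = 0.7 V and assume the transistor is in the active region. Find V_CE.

Thevenize the base divider: V_Th = V_CC·R_2/(R_1+R_2) = 20×68/168 = 8.1 V, R_Th = R_1‖R_2 = 40.5 kΩ.
Base-emitter loop: V_Th = I_B·R_Th + V_BE + (β+1)I_B·R_E, so I_B = (8.1 − 0.7) / (40.5 + 121×0.33) = 0.092 mA.
I_C = β·I_B = 120×0.092 = 11 mA, and I_E = (β+1)I_B = 11.1 mA.
V_CE = V_CC − I_C·R_C − I_E·R_E = 20 − 11×0.47 − 11.1×0.33 = 11.1 V.
V_CE = 11.1 V > 0.2 V confirms active-region operation.

V_CE ≈ 11 V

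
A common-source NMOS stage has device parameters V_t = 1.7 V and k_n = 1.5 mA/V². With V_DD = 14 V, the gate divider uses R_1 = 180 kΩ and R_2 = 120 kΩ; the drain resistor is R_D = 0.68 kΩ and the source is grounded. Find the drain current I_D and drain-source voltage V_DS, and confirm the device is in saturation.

V_G = V_DD·R_2/(R_1+R_2) = 14×120/300 = 5.6 V. With the source grounded, V_GS = V_G = 5.6 V.
Assume saturation: I_D = (k_n/2)(V_GS − V_t)² = (1.5/2)×(5.6 − 1.7)² = 0.75×3.9² = 11.4 mA.
V_DS = V_DD − I_D·R_D = 14 − 11.4×0.68 = 6.24 V.
Saturation requires V_DS ≥ V_GS − V_t = 3.9 V; 6.24 ≥ 3.9 ✓.

I_D ≈ 11 mA, V_DS ≈ 6.2 V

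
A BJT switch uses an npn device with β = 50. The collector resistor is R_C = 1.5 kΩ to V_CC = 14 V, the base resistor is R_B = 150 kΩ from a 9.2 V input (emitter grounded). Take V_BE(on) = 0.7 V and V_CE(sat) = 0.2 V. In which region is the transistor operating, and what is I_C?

Assume active. Base-emitter loop: I_B = (V_BB − V_BE)/R_B = (9.2 − 0.7)/150 = 0.0567 mA.
I_C = β·I_B = 50×0.0567 = 2.83 mA.
V_CE = V_CC − I_C·R_C = 14 − 2.83×1.5 = 9.75 V > V_CE(sat), so the active-region assumption holds.

active; I_C ≈ 2.8 mA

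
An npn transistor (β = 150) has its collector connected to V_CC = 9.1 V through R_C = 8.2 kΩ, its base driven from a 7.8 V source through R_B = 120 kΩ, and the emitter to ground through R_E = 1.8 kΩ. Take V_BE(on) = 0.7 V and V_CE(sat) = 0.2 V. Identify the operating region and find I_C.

saturation; I_C ≈ 0.88 mA

Assume active: I_B = (7.8 − 0.7)/(120 + 151×1.8) = 0.0181 mA, I_C = β·I_B = 2.72 mA.
Then V_CE = 9.1 − 2.72×8.2 − 2.74×1.8 = -18.1 V < 0.2 V — the active assumption fails.
Re-solve with V_CE = 0.2 V. KCL at the emitter: V_E/R_E = (V_BB−0.7−V_E)/R_B + (V_CC−0.2−V_E)/R_C, giving V_E = 1.67 V.
I_C = (V_CC − 0.2 − V_E)/R_C = (8.9 − 1.67)/8.2 = 0.882 mA.
Check: I_B = (7.1 − 1.67)/120 = 0.0453 mA, and β·I_B = 6.79 mA > I_C, confirming saturation.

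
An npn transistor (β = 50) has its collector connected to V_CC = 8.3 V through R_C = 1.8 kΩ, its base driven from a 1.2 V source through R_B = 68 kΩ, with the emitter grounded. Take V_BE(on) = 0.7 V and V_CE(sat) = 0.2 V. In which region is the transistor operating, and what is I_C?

active; I_C ≈ 0.37 mA

Assume active. Base-emitter loop: I_B = (V_BB − V_BE)/R_B = (1.2 − 0.7)/68 = 0.00735 mA.
I_C = β·I_B = 50×0.00735 = 0.368 mA.
V_CE = V_CC − I_C·R_C = 8.3 − 0.368×1.8 = 7.64 V > V_CE(sat), so the active-region assumption holds.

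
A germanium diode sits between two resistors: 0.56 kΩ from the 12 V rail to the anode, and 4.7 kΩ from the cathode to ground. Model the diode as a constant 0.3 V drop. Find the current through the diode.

The two resistors are in series with the diode, so KVL gives 12 = I·0.56 + 0.3 + I·4.7.
I = (12 − 0.3) / (0.56 + 4.7) kΩ = 11.7 / 5.26 = 2.22 mA.

I ≈ 2.2 mA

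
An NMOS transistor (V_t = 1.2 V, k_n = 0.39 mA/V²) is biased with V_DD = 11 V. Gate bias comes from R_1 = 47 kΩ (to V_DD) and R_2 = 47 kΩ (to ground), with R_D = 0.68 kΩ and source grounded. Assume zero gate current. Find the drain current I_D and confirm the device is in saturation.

I_D ≈ 3.6 mA

V_G = V_DD·R_2/(R_1+R_2) = 11×47/94 = 5.5 V. With the source grounded, V_GS = V_G = 5.5 V.
Assume saturation: I_D = (k_n/2)(V_GS − V_t)² = (0.39/2)×(5.5 − 1.2)² = 0.195×4.3² = 3.61 mA.
V_DS = V_DD − I_D·R_D = 11 − 3.61×0.68 = 8.55 V.
Saturation requires V_DS ≥ V_GS − V_t = 4.3 V; 8.55 ≥ 4.3 ✓.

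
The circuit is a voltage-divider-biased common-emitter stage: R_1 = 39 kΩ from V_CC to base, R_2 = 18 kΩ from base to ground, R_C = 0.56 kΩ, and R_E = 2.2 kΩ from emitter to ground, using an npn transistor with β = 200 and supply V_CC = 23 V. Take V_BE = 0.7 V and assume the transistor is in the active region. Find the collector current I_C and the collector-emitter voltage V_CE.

Thevenize the base divider: V_Th = V_CC·R_2/(R_1+R_2) = 23×18/57 = 7.26 V, R_Th = R_1‖R_2 = 12.3 kΩ.
Base-emitter loop: V_Th = I_B·R_Th + V_BE + (β+1)I_B·R_E, so I_B = (7.26 − 0.7) / (12.3 + 201×2.2) = 0.0144 mA.
I_C = β·I_B = 200×0.0144 = 2.89 mA, and I_E = (β+1)I_B = 2.9 mA.
V_CE = V_CC − I_C·R_C − I_E·R_E = 23 − 2.89×0.56 − 2.9×2.2 = 15 V.
V_CE = 15 V > 0.2 V confirms active-region operation.

I_C ≈ 2.9 mA, V_CE ≈ 15 V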